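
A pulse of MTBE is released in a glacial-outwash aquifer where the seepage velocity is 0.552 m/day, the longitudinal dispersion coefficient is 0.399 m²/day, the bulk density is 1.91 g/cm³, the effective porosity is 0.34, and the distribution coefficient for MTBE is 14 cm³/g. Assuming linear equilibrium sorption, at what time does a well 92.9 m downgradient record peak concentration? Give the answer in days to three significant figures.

13300 days

Retardation factor R = 1 + ρ_b·K_d/n = 1 + 1.91 × 14/0.34 = 79.65.
Sorption retards both mechanisms: v_R = v/R = 0.006930 m/day, D_R = D/R = 0.005009 m²/day.
Peak time from v_R²t² + 2D_R t − x² = 0: t = (√(D_R² + v_R²x²) − D_R)/v_R².
√(D_R² + v_R²x²) = √(0.005009² + 0.006930² × 92.9²) = 0.6438; v_R² = 4.802e-05.
t = (0.6438 − 0.005009)/4.802e-05 = 13300 days.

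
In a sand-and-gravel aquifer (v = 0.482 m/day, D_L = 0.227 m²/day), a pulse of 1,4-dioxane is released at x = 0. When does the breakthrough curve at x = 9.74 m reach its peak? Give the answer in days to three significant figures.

For the 1D instantaneous-source solution, setting ∂C/∂t = 0 at fixed x gives v²t² + 2Dt − x² = 0, so t = (√(D² + v²x²) − D)/v².
√(D² + v²x²) = √(0.227² + 0.482² × 9.74²) = 4.700; v² = 0.232324.
t = (4.700 − 0.227)/0.232324 = 19.3 days (vs. the pure-advection estimate x/v = 20.2 d).

19.3 days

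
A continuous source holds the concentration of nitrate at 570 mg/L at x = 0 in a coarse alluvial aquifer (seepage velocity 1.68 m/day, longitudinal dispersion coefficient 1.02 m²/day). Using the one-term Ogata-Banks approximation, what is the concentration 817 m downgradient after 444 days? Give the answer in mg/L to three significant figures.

For a continuous step input, C/C₀ ≈ ½·erfc((x−vt)/(2√(Dt))).
vt = 1.68 × 444 = 745.92 m and 2√(Dt) = 2√(1.02 × 444) = 42.56 m.
Argument (x−vt)/(2√(Dt)) = (817 − 745.92)/42.56 = 1.670; ½·erfc(1.670) = 0.009095.
C = 570 × 0.009095 = 5.18 mg/L.

5.18 mg/L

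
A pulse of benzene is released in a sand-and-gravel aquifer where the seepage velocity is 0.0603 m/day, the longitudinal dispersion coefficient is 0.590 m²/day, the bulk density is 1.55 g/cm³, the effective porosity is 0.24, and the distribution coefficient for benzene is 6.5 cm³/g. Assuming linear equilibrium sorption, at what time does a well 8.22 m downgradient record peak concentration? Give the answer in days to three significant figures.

Retardation factor R = 1 + ρ_b·K_d/n = 1 + 1.55 × 6.5/0.24 = 42.98.
Sorption retards both mechanisms: v_R = v/R = 0.001403 m/day, D_R = D/R = 0.01373 m²/day.
Peak time from v_R²t² + 2D_R t − x² = 0: t = (√(D_R² + v_R²x²) − D_R)/v_R².
√(D_R² + v_R²x²) = √(0.01373² + 0.001403² × 8.22²) = 0.01793; v_R² = 1.968e-06.
t = (0.01793 − 0.01373)/1.968e-06 = 2130 days.

2130 days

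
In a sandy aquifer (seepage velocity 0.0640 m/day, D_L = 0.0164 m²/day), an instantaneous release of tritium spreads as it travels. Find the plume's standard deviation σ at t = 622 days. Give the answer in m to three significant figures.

4.52 m

Dispersive spreading gives a Gaussian with σ² = 2Dt; advection only shifts the center.
σ = √(2 × 0.0164 × 622) = 4.52 m.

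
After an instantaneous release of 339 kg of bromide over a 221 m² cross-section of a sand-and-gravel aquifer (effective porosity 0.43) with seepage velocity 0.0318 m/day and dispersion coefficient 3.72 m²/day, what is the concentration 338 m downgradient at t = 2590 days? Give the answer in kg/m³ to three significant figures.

For an instantaneous plane source, C(x,t) = M/(n_e·A·√(4πDt)) · exp(−(x−vt)²/(4Dt)), with n_e·A the pore (flow) area.
Plume center vt = 0.0318 × 2590 = 82.362 m, so the well at 338 m is 255.638 m downgradient of the peak.
√(4πDt) = 348.0 m, giving peak height M/(n_e·A·√(4πDt)) = 339/(0.43 × 221 × 348.0) = 0.01025 kg/m³.
(x−vt)²/(4Dt) = (255.638)²/(4 × 3.72 × 2590) = 1.696; exp(−1.696) = 0.1834.
C = 0.01025 × 0.1834 = 0.00188 kg/m³.

0.00188 kg/m³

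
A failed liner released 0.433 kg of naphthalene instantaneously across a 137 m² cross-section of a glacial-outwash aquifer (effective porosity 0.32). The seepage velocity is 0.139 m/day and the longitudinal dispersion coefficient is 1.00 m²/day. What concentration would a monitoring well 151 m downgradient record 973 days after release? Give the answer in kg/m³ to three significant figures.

8.38e-05 kg/m³

For an instantaneous plane source, C(x,t) = M/(n_e·A·√(4πDt)) · exp(−(x−vt)²/(4Dt)), with n_e·A the pore (flow) area.
Plume center vt = 0.139 × 973 = 135.247 m, so the well at 151 m is 15.753 m downgradient of the peak.
√(4πDt) = 110.6 m, giving peak height M/(n_e·A·√(4πDt)) = 0.433/(0.32 × 137 × 110.6) = 8.930e-05 kg/m³.
(x−vt)²/(4Dt) = (15.753)²/(4 × 1.00 × 973) = 0.06376; exp(−0.06376) = 0.9382.
C = 8.930e-05 × 0.9382 = 8.38e-05 kg/m³.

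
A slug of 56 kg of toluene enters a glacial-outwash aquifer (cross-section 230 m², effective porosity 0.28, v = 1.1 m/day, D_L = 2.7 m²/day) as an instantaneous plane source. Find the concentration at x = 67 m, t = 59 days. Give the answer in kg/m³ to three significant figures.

0.0193 kg/m³

For an instantaneous plane source, C(x,t) = M/(n_e·A·√(4πDt)) · exp(−(x−vt)²/(4Dt)), with n_e·A the pore (flow) area.
Plume center vt = 1.1 × 59 = 64.9 m, so the well at 67 m is 2.1 m downgradient of the peak.
√(4πDt) = 44.74 m, giving peak height M/(n_e·A·√(4πDt)) = 56/(0.28 × 230 × 44.74) = 0.01944 kg/m³.
(x−vt)²/(4Dt) = (2.1)²/(4 × 2.7 × 59) = 0.006921; exp(−0.006921) = 0.9931.
C = 0.01944 × 0.9931 = 0.0193 kg/m³.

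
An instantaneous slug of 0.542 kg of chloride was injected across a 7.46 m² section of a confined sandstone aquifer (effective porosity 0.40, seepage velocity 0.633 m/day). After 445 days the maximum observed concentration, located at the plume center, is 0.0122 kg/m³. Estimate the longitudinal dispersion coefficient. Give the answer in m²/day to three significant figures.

0.0396 m²/day

At the plume center C_max = M/(n_e·A·√(4πDt)), so D = M²/(4πt·(n_e·A·C_max)²).
n_e·A·C_max = 0.40 × 7.46 × 0.0122 = 0.03640 kg/m.
D = 0.542²/(4π × 445 × 0.03640²) = 0.0396 m²/day.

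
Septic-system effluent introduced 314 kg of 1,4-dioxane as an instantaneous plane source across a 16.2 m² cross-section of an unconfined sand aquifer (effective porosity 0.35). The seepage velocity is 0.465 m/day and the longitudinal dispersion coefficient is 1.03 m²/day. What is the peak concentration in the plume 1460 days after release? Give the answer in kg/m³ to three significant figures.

The peak of an instantaneous 1D plume sits at x = vt; there the Gaussian factor is 1 and C_max = M/(n_e·A·√(4πDt)), where n_e·A is the pore area the mass is dissolved in.
√(4πDt) = √(4π × 1.03 × 1460) = 137.5 m, so C_max = 314/(0.35 × 16.2 × 137.5) = 0.403 kg/m³.

0.403 kg/m³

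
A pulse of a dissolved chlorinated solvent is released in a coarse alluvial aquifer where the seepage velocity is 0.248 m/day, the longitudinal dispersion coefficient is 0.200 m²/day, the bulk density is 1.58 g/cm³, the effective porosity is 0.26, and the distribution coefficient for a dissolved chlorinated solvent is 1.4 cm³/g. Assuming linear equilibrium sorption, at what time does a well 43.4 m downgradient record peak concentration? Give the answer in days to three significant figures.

Retardation factor R = 1 + ρ_b·K_d/n = 1 + 1.58 × 1.4/0.26 = 9.508.
Sorption retards both mechanisms: v_R = v/R = 0.02608 m/day, D_R = D/R = 0.02103 m²/day.
Peak time from v_R²t² + 2D_R t − x² = 0: t = (√(D_R² + v_R²x²) − D_R)/v_R².
√(D_R² + v_R²x²) = √(0.02103² + 0.02608² × 43.4²) = 1.132; v_R² = 0.0006802.
t = (1.132 − 0.02103)/0.0006802 = 1630 days.

1630 days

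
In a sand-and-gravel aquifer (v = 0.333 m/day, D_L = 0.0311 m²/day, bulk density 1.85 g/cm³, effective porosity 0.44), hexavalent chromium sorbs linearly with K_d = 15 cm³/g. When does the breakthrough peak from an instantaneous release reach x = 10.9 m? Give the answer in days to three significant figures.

2080 days

Retardation factor R = 1 + ρ_b·K_d/n = 1 + 1.85 × 15/0.44 = 64.07.
Sorption retards both mechanisms: v_R = v/R = 0.005197 m/day, D_R = D/R = 0.0004854 m²/day.
Peak time from v_R²t² + 2D_R t − x² = 0: t = (√(D_R² + v_R²x²) − D_R)/v_R².
√(D_R² + v_R²x²) = √(0.0004854² + 0.005197² × 10.9²) = 0.05665; v_R² = 2.701e-05.
t = (0.05665 − 0.0004854)/2.701e-05 = 2080 days.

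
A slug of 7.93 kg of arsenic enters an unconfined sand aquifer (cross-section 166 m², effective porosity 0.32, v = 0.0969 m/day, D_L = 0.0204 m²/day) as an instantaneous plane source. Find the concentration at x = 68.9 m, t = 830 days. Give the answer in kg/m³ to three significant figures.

0.00144 kg/m³

For an instantaneous plane source, C(x,t) = M/(n_e·A·√(4πDt)) · exp(−(x−vt)²/(4Dt)), with n_e·A the pore (flow) area.
Plume center vt = 0.0969 × 830 = 80.427 m, so the well at 68.9 m is 11.527 m upgradient of the peak.
√(4πDt) = 14.59 m, giving peak height M/(n_e·A·√(4πDt)) = 7.93/(0.32 × 166 × 14.59) = 0.01023 kg/m³.
(x−vt)²/(4Dt) = (-11.527)²/(4 × 0.0204 × 830) = 1.962; exp(−1.962) = 0.1406.
C = 0.01023 × 0.1406 = 0.00144 kg/m³.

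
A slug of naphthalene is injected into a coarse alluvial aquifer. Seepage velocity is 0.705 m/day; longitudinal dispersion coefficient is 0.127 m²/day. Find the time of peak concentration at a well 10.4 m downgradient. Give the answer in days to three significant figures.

14.5 days

For the 1D instantaneous-source solution, setting ∂C/∂t = 0 at fixed x gives v²t² + 2Dt − x² = 0, so t = (√(D² + v²x²) − D)/v².
√(D² + v²x²) = √(0.127² + 0.705² × 10.4²) = 7.333; v² = 0.497025.
t = (7.333 − 0.127)/0.497025 = 14.5 days (vs. the pure-advection estimate x/v = 14.8 d).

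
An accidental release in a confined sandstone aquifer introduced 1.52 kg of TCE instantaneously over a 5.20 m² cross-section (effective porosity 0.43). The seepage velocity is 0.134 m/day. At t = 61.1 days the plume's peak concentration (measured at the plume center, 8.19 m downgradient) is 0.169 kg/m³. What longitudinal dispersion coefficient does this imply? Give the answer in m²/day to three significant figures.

0.0211 m²/day

At the plume center C_max = M/(n_e·A·√(4πDt)), so D = M²/(4πt·(n_e·A·C_max)²).
n_e·A·C_max = 0.43 × 5.20 × 0.169 = 0.3779 kg/m.
D = 1.52²/(4π × 61.1 × 0.3779²) = 0.0211 m²/day.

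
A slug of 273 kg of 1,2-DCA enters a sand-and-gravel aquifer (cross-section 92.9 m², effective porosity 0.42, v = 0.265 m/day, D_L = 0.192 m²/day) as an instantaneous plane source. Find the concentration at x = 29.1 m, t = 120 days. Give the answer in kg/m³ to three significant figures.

0.380 kg/m³

For an instantaneous plane source, C(x,t) = M/(n_e·A·√(4πDt)) · exp(−(x−vt)²/(4Dt)), with n_e·A the pore (flow) area.
Plume center vt = 0.265 × 120 = 31.8 m, so the well at 29.1 m is 2.7 m upgradient of the peak.
√(4πDt) = 17.02 m, giving peak height M/(n_e·A·√(4πDt)) = 273/(0.42 × 92.9 × 17.02) = 0.4111 kg/m³.
(x−vt)²/(4Dt) = (-2.7)²/(4 × 0.192 × 120) = 0.07910; exp(−0.07910) = 0.9239.
C = 0.4111 × 0.9239 = 0.380 kg/m³.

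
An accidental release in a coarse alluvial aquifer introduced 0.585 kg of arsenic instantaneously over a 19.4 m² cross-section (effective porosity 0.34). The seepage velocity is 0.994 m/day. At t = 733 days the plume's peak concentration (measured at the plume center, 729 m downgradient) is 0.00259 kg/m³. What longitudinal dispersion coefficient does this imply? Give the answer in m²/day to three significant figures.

0.127 m²/day

At the plume center C_max = M/(n_e·A·√(4πDt)), so D = M²/(4πt·(n_e·A·C_max)²).
n_e·A·C_max = 0.34 × 19.4 × 0.00259 = 0.01708 kg/m.
D = 0.585²/(4π × 733 × 0.01708²) = 0.127 m²/day.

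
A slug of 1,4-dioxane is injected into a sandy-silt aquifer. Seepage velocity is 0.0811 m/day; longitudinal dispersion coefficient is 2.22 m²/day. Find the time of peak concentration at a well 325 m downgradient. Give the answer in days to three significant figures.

For the 1D instantaneous-source solution, setting ∂C/∂t = 0 at fixed x gives v²t² + 2Dt − x² = 0, so t = (√(D² + v²x²) − D)/v².
√(D² + v²x²) = √(2.22² + 0.0811² × 325²) = 26.45; v² = 0.00657721.
t = (26.45 − 2.22)/0.00657721 = 3680 days (vs. the pure-advection estimate x/v = 4010 d).

3680 days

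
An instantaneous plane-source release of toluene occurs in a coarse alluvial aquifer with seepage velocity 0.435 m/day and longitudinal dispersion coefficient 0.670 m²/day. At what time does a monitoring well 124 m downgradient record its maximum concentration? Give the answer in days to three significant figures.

282 days

For the 1D instantaneous-source solution, setting ∂C/∂t = 0 at fixed x gives v²t² + 2Dt − x² = 0, so t = (√(D² + v²x²) − D)/v².
√(D² + v²x²) = √(0.670² + 0.435² × 124²) = 53.94; v² = 0.189225.
t = (53.94 − 0.670)/0.189225 = 282 days (vs. the pure-advection estimate x/v = 285 d).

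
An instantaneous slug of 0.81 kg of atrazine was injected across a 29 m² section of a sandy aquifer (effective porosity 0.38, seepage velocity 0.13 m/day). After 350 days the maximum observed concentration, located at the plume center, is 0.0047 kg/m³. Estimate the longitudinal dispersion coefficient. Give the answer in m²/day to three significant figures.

At the plume center C_max = M/(n_e·A·√(4πDt)), so D = M²/(4πt·(n_e·A·C_max)²).
n_e·A·C_max = 0.38 × 29 × 0.0047 = 0.05179 kg/m.
D = 0.81²/(4π × 350 × 0.05179²) = 0.0556 m²/day.

0.0556 m²/day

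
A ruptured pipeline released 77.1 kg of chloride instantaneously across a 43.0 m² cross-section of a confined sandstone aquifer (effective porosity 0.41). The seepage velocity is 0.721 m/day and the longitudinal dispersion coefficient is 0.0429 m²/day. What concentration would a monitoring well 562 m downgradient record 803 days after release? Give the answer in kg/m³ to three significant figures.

0.0260 kg/m³

For an instantaneous plane source, C(x,t) = M/(n_e·A·√(4πDt)) · exp(−(x−vt)²/(4Dt)), with n_e·A the pore (flow) area.
Plume center vt = 0.721 × 803 = 578.963 m, so the well at 562 m is 16.963 m upgradient of the peak.
√(4πDt) = 20.81 m, giving peak height M/(n_e·A·√(4πDt)) = 77.1/(0.41 × 43.0 × 20.81) = 0.2102 kg/m³.
(x−vt)²/(4Dt) = (-16.963)²/(4 × 0.0429 × 803) = 2.088; exp(−2.088) = 0.1239.
C = 0.2102 × 0.1239 = 0.0260 kg/m³.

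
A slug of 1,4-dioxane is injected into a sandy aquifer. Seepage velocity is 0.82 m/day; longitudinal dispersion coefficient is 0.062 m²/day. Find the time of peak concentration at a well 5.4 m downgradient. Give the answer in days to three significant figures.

6.49 days

For the 1D instantaneous-source solution, setting ∂C/∂t = 0 at fixed x gives v²t² + 2Dt − x² = 0, so t = (√(D² + v²x²) − D)/v².
√(D² + v²x²) = √(0.062² + 0.82² × 5.4²) = 4.428; v² = 0.6724.
t = (4.428 − 0.062)/0.6724 = 6.49 days (vs. the pure-advection estimate x/v = 6.59 d).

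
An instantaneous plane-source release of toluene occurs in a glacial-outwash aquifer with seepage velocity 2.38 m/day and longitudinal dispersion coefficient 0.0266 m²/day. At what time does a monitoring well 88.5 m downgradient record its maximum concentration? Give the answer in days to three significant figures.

For the 1D instantaneous-source solution, setting ∂C/∂t = 0 at fixed x gives v²t² + 2Dt − x² = 0, so t = (√(D² + v²x²) − D)/v².
√(D² + v²x²) = √(0.0266² + 2.38² × 88.5²) = 210.6; v² = 5.6644.
t = (210.6 − 0.0266)/5.6644 = 37.2 days (vs. the pure-advection estimate x/v = 37.2 d).

37.2 days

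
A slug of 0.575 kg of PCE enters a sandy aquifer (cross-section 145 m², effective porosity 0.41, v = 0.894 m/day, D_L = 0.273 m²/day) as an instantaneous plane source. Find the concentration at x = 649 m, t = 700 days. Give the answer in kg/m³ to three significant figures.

For an instantaneous plane source, C(x,t) = M/(n_e·A·√(4πDt)) · exp(−(x−vt)²/(4Dt)), with n_e·A the pore (flow) area.
Plume center vt = 0.894 × 700 = 625.8 m, so the well at 649 m is 23.2 m downgradient of the peak.
√(4πDt) = 49.00 m, giving peak height M/(n_e·A·√(4πDt)) = 0.575/(0.41 × 145 × 49.00) = 0.0001974 kg/m³.
(x−vt)²/(4Dt) = (23.2)²/(4 × 0.273 × 700) = 0.7041; exp(−0.7041) = 0.4946.
C = 0.0001974 × 0.4946 = 9.76e-05 kg/m³.

9.76e-05 kg/m³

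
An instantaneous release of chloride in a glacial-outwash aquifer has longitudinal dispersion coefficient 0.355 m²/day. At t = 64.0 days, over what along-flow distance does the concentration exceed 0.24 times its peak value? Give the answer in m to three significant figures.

The plume is Gaussian with σ = √(2Dt) = √(2 × 0.355 × 64.0) = 6.741 m.
C/C_peak = exp(−Δx²/(2σ²)) = 0.24 ⇒ Δx = σ·√(−2 ln 0.24) = 6.741 × 1.689 = 11.39 m.
Width = 2Δx = 22.8 m.

22.8 m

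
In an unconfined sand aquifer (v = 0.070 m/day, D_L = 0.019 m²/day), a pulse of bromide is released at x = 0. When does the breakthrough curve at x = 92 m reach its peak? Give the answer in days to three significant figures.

For the 1D instantaneous-source solution, setting ∂C/∂t = 0 at fixed x gives v²t² + 2Dt − x² = 0, so t = (√(D² + v²x²) − D)/v².
√(D² + v²x²) = √(0.019² + 0.070² × 92²) = 6.440; v² = 0.0049.
t = (6.440 − 0.019)/0.0049 = 1310 days (vs. the pure-advection estimate x/v = 1310 d).

1310 days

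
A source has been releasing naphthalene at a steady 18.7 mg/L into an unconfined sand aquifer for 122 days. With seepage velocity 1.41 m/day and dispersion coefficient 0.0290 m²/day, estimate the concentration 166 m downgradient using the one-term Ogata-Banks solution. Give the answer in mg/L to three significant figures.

For a continuous step input, C/C₀ ≈ ½·erfc((x−vt)/(2√(Dt))).
vt = 1.41 × 122 = 172.02 m and 2√(Dt) = 2√(0.0290 × 122) = 3.762 m.
Argument (x−vt)/(2√(Dt)) = (166 − 172.02)/3.762 = -1.600; ½·erfc(-1.600) = 0.9882.
C = 18.7 × 0.9882 = 18.5 mg/L.

18.5 mg/L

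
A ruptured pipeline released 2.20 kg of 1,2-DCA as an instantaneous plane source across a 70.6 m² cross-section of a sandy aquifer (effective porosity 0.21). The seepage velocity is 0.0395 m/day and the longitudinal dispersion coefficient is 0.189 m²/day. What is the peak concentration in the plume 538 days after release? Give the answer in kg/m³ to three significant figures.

0.00415 kg/m³

The peak of an instantaneous 1D plume sits at x = vt; there the Gaussian factor is 1 and C_max = M/(n_e·A·√(4πDt)), where n_e·A is the pore area the mass is dissolved in.
√(4πDt) = √(4π × 0.189 × 538) = 35.75 m, so C_max = 2.20/(0.21 × 70.6 × 35.75) = 0.00415 kg/m³.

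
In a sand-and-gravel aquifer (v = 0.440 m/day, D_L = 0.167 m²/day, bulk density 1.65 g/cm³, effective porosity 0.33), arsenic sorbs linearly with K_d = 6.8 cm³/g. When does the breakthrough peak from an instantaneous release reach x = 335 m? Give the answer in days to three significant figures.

26600 days

Retardation factor R = 1 + ρ_b·K_d/n = 1 + 1.65 × 6.8/0.33 = 35.00.
Sorption retards both mechanisms: v_R = v/R = 0.01257 m/day, D_R = D/R = 0.004771 m²/day.
Peak time from v_R²t² + 2D_R t − x² = 0: t = (√(D_R² + v_R²x²) − D_R)/v_R².
√(D_R² + v_R²x²) = √(0.004771² + 0.01257² × 335²) = 4.211; v_R² = 0.0001580.
t = (4.211 − 0.004771)/0.0001580 = 26600 days.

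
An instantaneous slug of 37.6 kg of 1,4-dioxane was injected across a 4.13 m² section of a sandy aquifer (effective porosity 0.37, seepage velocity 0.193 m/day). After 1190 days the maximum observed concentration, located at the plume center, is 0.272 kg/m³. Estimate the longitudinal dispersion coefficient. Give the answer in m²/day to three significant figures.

At the plume center C_max = M/(n_e·A·√(4πDt)), so D = M²/(4πt·(n_e·A·C_max)²).
n_e·A·C_max = 0.37 × 4.13 × 0.272 = 0.4156 kg/m.
D = 37.6²/(4π × 1190 × 0.4156²) = 0.547 m²/day.

0.547 m²/day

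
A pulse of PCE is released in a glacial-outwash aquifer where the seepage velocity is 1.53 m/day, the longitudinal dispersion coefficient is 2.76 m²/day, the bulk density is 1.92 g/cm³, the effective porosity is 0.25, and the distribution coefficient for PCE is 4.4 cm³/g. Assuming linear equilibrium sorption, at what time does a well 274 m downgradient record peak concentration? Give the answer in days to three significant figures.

6190 days

Retardation factor R = 1 + ρ_b·K_d/n = 1 + 1.92 × 4.4/0.25 = 34.79.
Sorption retards both mechanisms: v_R = v/R = 0.04398 m/day, D_R = D/R = 0.07933 m²/day.
Peak time from v_R²t² + 2D_R t − x² = 0: t = (√(D_R² + v_R²x²) − D_R)/v_R².
√(D_R² + v_R²x²) = √(0.07933² + 0.04398² × 274²) = 12.05; v_R² = 0.001934.
t = (12.05 − 0.07933)/0.001934 = 6190 days.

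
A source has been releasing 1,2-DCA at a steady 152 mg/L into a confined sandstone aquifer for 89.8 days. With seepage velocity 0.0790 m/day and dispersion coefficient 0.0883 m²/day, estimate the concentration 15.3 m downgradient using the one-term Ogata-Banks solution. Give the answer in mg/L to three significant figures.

For a continuous step input, C/C₀ ≈ ½·erfc((x−vt)/(2√(Dt))).
vt = 0.0790 × 89.8 = 7.0942 m and 2√(Dt) = 2√(0.0883 × 89.8) = 5.632 m.
Argument (x−vt)/(2√(Dt)) = (15.3 − 7.0942)/5.632 = 1.457; ½·erfc(1.457) = 0.01967.
C = 152 × 0.01967 = 2.99 mg/L.

2.99 mg/L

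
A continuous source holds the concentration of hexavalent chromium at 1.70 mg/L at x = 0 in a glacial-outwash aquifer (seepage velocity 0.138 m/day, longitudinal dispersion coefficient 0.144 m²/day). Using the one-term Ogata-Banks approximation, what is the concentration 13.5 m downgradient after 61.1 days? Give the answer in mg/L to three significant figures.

For a continuous step input, C/C₀ ≈ ½·erfc((x−vt)/(2√(Dt))).
vt = 0.138 × 61.1 = 8.4318 m and 2√(Dt) = 2√(0.144 × 61.1) = 5.932 m.
Argument (x−vt)/(2√(Dt)) = (13.5 − 8.4318)/5.932 = 0.8544; ½·erfc(0.8544) = 0.1135.
C = 1.70 × 0.1135 = 0.193 mg/L.

0.193 mg/L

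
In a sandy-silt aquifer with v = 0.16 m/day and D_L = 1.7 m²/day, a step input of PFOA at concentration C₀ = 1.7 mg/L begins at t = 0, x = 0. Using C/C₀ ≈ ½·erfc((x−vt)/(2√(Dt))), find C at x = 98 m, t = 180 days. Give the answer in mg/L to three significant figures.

For a continuous step input, C/C₀ ≈ ½·erfc((x−vt)/(2√(Dt))).
vt = 0.16 × 180 = 28.8 m and 2√(Dt) = 2√(1.7 × 180) = 34.99 m.
Argument (x−vt)/(2√(Dt)) = (98 − 28.8)/34.99 = 1.978; ½·erfc(1.978) = 0.002576.
C = 1.7 × 0.002576 = 0.00438 mg/L.

0.00438 mg/L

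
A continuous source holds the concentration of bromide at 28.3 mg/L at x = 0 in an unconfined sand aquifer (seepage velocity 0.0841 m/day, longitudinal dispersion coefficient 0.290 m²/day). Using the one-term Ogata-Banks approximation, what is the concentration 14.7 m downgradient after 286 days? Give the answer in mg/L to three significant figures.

21.7 mg/L

For a continuous step input, C/C₀ ≈ ½·erfc((x−vt)/(2√(Dt))).
vt = 0.0841 × 286 = 24.0526 m and 2√(Dt) = 2√(0.290 × 286) = 18.21 m.
Argument (x−vt)/(2√(Dt)) = (14.7 − 24.0526)/18.21 = -0.5136; ½·erfc(-0.5136) = 0.7662.
C = 28.3 × 0.7662 = 21.7 mg/L.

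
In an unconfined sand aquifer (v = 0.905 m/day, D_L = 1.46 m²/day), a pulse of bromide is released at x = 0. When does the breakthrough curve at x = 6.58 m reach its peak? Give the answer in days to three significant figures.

5.70 days

For the 1D instantaneous-source solution, setting ∂C/∂t = 0 at fixed x gives v²t² + 2Dt − x² = 0, so t = (√(D² + v²x²) − D)/v².
√(D² + v²x²) = √(1.46² + 0.905² × 6.58²) = 6.131; v² = 0.819025.
t = (6.131 − 1.46)/0.819025 = 5.70 days (vs. the pure-advection estimate x/v = 7.27 d).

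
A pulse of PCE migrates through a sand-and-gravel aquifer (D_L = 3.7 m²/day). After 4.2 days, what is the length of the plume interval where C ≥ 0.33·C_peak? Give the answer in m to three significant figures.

The plume is Gaussian with σ = √(2Dt) = √(2 × 3.7 × 4.2) = 5.575 m.
C/C_peak = exp(−Δx²/(2σ²)) = 0.33 ⇒ Δx = σ·√(−2 ln 0.33) = 5.575 × 1.489 = 8.301 m.
Width = 2Δx = 16.6 m.

16.6 m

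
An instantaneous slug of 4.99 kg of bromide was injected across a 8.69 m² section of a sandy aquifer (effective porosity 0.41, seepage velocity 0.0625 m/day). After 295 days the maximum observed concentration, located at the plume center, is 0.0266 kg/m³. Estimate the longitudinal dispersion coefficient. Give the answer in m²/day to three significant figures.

At the plume center C_max = M/(n_e·A·√(4πDt)), so D = M²/(4πt·(n_e·A·C_max)²).
n_e·A·C_max = 0.41 × 8.69 × 0.0266 = 0.09477 kg/m.
D = 4.99²/(4π × 295 × 0.09477²) = 0.748 m²/day.

0.748 m²/day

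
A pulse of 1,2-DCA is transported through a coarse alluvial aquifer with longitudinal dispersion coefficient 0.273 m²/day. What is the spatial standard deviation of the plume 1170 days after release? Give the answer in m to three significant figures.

25.3 m

Dispersive spreading gives a Gaussian with σ² = 2Dt; advection only shifts the center.
σ = √(2 × 0.273 × 1170) = 25.3 m.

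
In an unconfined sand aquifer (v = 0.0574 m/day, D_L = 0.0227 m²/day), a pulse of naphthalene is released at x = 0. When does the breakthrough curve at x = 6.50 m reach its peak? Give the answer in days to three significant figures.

For the 1D instantaneous-source solution, setting ∂C/∂t = 0 at fixed x gives v²t² + 2Dt − x² = 0, so t = (√(D² + v²x²) − D)/v².
√(D² + v²x²) = √(0.0227² + 0.0574² × 6.50²) = 0.3738; v² = 0.00329476.
t = (0.3738 − 0.0227)/0.00329476 = 107 days (vs. the pure-advection estimate x/v = 113 d).

107 days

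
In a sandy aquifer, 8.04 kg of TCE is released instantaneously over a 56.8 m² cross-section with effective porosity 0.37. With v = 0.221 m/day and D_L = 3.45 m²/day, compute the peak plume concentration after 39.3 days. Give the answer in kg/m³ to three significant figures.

The peak of an instantaneous 1D plume sits at x = vt; there the Gaussian factor is 1 and C_max = M/(n_e·A·√(4πDt)), where n_e·A is the pore area the mass is dissolved in.
√(4πDt) = √(4π × 3.45 × 39.3) = 41.28 m, so C_max = 8.04/(0.37 × 56.8 × 41.28) = 0.00927 kg/m³.

0.00927 kg/m³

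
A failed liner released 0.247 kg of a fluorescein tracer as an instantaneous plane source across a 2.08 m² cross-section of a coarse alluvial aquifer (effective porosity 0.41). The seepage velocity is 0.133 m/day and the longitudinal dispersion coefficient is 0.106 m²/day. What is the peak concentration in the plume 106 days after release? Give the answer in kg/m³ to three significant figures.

0.0244 kg/m³

The peak of an instantaneous 1D plume sits at x = vt; there the Gaussian factor is 1 and C_max = M/(n_e·A·√(4πDt)), where n_e·A is the pore area the mass is dissolved in.
√(4πDt) = √(4π × 0.106 × 106) = 11.88 m, so C_max = 0.247/(0.41 × 2.08 × 11.88) = 0.0244 kg/m³.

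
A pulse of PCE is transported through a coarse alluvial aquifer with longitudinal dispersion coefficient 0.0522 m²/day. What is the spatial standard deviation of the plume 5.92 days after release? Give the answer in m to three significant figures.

Dispersive spreading gives a Gaussian with σ² = 2Dt; advection only shifts the center.
σ = √(2 × 0.0522 × 5.92) = 0.786 m.

0.786 m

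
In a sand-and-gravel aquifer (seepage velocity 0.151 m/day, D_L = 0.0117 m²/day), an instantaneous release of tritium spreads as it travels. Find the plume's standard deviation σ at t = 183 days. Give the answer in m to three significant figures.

2.07 m

Dispersive spreading gives a Gaussian with σ² = 2Dt; advection only shifts the center.
σ = √(2 × 0.0117 × 183) = 2.07 m.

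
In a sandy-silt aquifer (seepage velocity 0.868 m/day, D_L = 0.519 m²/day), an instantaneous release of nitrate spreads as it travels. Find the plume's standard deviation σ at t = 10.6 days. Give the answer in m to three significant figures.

3.32 m

Dispersive spreading gives a Gaussian with σ² = 2Dt; advection only shifts the center.
σ = √(2 × 0.519 × 10.6) = 3.32 m.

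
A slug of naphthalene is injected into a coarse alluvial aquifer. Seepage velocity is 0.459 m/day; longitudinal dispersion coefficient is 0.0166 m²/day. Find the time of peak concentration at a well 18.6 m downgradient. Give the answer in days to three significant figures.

For the 1D instantaneous-source solution, setting ∂C/∂t = 0 at fixed x gives v²t² + 2Dt − x² = 0, so t = (√(D² + v²x²) − D)/v².
√(D² + v²x²) = √(0.0166² + 0.459² × 18.6²) = 8.537; v² = 0.210681.
t = (8.537 − 0.0166)/0.210681 = 40.4 days (vs. the pure-advection estimate x/v = 40.5 d).

40.4 days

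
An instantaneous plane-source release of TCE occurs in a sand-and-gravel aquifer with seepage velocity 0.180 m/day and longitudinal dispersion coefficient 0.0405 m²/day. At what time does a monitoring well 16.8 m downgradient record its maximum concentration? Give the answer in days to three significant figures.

For the 1D instantaneous-source solution, setting ∂C/∂t = 0 at fixed x gives v²t² + 2Dt − x² = 0, so t = (√(D² + v²x²) − D)/v².
√(D² + v²x²) = √(0.0405² + 0.180² × 16.8²) = 3.024; v² = 0.0324.
t = (3.024 − 0.0405)/0.0324 = 92.1 days (vs. the pure-advection estimate x/v = 93.3 d).

92.1 days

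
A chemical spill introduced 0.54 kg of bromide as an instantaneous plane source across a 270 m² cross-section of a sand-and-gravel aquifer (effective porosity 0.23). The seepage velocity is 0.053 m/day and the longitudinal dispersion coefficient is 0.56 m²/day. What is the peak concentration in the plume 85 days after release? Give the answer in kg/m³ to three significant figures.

0.000356 kg/m³

The peak of an instantaneous 1D plume sits at x = vt; there the Gaussian factor is 1 and C_max = M/(n_e·A·√(4πDt)), where n_e·A is the pore area the mass is dissolved in.
√(4πDt) = √(4π × 0.56 × 85) = 24.46 m, so C_max = 0.54/(0.23 × 270 × 24.46) = 0.000356 kg/m³.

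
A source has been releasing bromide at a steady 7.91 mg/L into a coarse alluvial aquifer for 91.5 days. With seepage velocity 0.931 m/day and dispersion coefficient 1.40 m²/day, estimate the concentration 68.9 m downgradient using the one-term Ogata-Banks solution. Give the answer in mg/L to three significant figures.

For a continuous step input, C/C₀ ≈ ½·erfc((x−vt)/(2√(Dt))).
vt = 0.931 × 91.5 = 85.1865 m and 2√(Dt) = 2√(1.40 × 91.5) = 22.64 m.
Argument (x−vt)/(2√(Dt)) = (68.9 − 85.1865)/22.64 = -0.7194; ½·erfc(-0.7194) = 0.8455.
C = 7.91 × 0.8455 = 6.69 mg/L.

6.69 mg/L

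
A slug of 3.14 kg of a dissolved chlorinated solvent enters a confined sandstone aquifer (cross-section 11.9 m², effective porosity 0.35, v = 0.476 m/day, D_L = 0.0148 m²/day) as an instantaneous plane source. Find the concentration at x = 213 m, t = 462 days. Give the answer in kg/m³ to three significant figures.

0.0142 kg/m³

For an instantaneous plane source, C(x,t) = M/(n_e·A·√(4πDt)) · exp(−(x−vt)²/(4Dt)), with n_e·A the pore (flow) area.
Plume center vt = 0.476 × 462 = 219.912 m, so the well at 213 m is 6.912 m upgradient of the peak.
√(4πDt) = 9.270 m, giving peak height M/(n_e·A·√(4πDt)) = 3.14/(0.35 × 11.9 × 9.270) = 0.08133 kg/m³.
(x−vt)²/(4Dt) = (-6.912)²/(4 × 0.0148 × 462) = 1.747; exp(−1.747) = 0.1743.
C = 0.08133 × 0.1743 = 0.0142 kg/m³.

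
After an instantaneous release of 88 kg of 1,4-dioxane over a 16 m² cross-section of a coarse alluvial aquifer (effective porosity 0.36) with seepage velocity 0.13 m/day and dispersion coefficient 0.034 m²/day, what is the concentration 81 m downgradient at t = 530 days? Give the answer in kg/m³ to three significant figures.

0.133 kg/m³

For an instantaneous plane source, C(x,t) = M/(n_e·A·√(4πDt)) · exp(−(x−vt)²/(4Dt)), with n_e·A the pore (flow) area.
Plume center vt = 0.13 × 530 = 68.9 m, so the well at 81 m is 12.1 m downgradient of the peak.
√(4πDt) = 15.05 m, giving peak height M/(n_e·A·√(4πDt)) = 88/(0.36 × 16 × 15.05) = 1.015 kg/m³.
(x−vt)²/(4Dt) = (12.1)²/(4 × 0.034 × 530) = 2.031; exp(−2.031) = 0.1312.
C = 1.015 × 0.1312 = 0.133 kg/m³.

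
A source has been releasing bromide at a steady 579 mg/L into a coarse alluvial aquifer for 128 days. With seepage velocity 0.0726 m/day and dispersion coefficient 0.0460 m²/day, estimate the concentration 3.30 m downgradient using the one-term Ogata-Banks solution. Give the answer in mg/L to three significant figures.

For a continuous step input, C/C₀ ≈ ½·erfc((x−vt)/(2√(Dt))).
vt = 0.0726 × 128 = 9.2928 m and 2√(Dt) = 2√(0.0460 × 128) = 4.853 m.
Argument (x−vt)/(2√(Dt)) = (3.30 − 9.2928)/4.853 = -1.235; ½·erfc(-1.235) = 0.9596.
C = 579 × 0.9596 = 556 mg/L.

556 mg/L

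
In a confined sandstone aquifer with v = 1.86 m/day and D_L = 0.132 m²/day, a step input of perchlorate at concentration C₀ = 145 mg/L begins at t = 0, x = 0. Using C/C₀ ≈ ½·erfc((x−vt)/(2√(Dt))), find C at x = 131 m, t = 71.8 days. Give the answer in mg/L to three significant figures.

For a continuous step input, C/C₀ ≈ ½·erfc((x−vt)/(2√(Dt))).
vt = 1.86 × 71.8 = 133.548 m and 2√(Dt) = 2√(0.132 × 71.8) = 6.157 m.
Argument (x−vt)/(2√(Dt)) = (131 − 133.548)/6.157 = -0.4138; ½·erfc(-0.4138) = 0.7208.
C = 145 × 0.7208 = 105 mg/L.

105 mg/L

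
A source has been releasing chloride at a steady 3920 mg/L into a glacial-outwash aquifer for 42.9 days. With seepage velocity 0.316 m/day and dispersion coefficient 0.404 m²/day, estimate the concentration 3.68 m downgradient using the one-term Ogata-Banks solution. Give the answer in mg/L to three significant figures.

3740 mg/L

For a continuous step input, C/C₀ ≈ ½·erfc((x−vt)/(2√(Dt))).
vt = 0.316 × 42.9 = 13.5564 m and 2√(Dt) = 2√(0.404 × 42.9) = 8.326 m.
Argument (x−vt)/(2√(Dt)) = (3.68 − 13.5564)/8.326 = -1.186; ½·erfc(-1.186) = 0.9533.
C = 3920 × 0.9533 = 3740 mg/L.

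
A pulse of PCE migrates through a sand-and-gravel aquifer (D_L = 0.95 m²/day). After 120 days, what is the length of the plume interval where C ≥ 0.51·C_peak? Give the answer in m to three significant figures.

The plume is Gaussian with σ = √(2Dt) = √(2 × 0.95 × 120) = 15.10 m.
C/C_peak = exp(−Δx²/(2σ²)) = 0.51 ⇒ Δx = σ·√(−2 ln 0.51) = 15.10 × 1.160 = 17.52 m.
Width = 2Δx = 35.0 m.

35.0 m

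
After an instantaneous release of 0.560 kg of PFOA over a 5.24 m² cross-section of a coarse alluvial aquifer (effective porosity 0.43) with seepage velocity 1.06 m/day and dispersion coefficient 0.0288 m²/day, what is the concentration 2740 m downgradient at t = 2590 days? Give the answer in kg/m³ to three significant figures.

For an instantaneous plane source, C(x,t) = M/(n_e·A·√(4πDt)) · exp(−(x−vt)²/(4Dt)), with n_e·A the pore (flow) area.
Plume center vt = 1.06 × 2590 = 2745.4 m, so the well at 2740 m is 5.4 m upgradient of the peak.
√(4πDt) = 30.62 m, giving peak height M/(n_e·A·√(4πDt)) = 0.560/(0.43 × 5.24 × 30.62) = 0.008117 kg/m³.
(x−vt)²/(4Dt) = (-5.4)²/(4 × 0.0288 × 2590) = 0.09773; exp(−0.09773) = 0.9069.
C = 0.008117 × 0.9069 = 0.00736 kg/m³.

0.00736 kg/m³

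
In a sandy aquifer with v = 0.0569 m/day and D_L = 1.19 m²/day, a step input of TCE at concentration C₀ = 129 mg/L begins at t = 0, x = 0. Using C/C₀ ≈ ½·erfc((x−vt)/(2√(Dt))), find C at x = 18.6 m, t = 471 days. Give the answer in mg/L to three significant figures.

77.0 mg/L

For a continuous step input, C/C₀ ≈ ½·erfc((x−vt)/(2√(Dt))).
vt = 0.0569 × 471 = 26.7999 m and 2√(Dt) = 2√(1.19 × 471) = 47.35 m.
Argument (x−vt)/(2√(Dt)) = (18.6 − 26.7999)/47.35 = -0.1732; ½·erfc(-0.1732) = 0.5967.
C = 129 × 0.5967 = 77.0 mg/L.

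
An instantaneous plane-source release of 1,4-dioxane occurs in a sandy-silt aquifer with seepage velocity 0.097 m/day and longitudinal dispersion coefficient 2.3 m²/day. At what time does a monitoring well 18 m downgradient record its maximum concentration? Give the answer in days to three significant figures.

62.5 days

For the 1D instantaneous-source solution, setting ∂C/∂t = 0 at fixed x gives v²t² + 2Dt − x² = 0, so t = (√(D² + v²x²) − D)/v².
√(D² + v²x²) = √(2.3² + 0.097² × 18²) = 2.888; v² = 0.009409.
t = (2.888 − 2.3)/0.009409 = 62.5 days (vs. the pure-advection estimate x/v = 186 d).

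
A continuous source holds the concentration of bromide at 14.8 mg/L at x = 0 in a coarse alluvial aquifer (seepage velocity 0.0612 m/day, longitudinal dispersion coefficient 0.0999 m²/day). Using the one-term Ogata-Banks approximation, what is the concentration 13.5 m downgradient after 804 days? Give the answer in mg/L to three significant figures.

For a continuous step input, C/C₀ ≈ ½·erfc((x−vt)/(2√(Dt))).
vt = 0.0612 × 804 = 49.2048 m and 2√(Dt) = 2√(0.0999 × 804) = 17.92 m.
Argument (x−vt)/(2√(Dt)) = (13.5 − 49.2048)/17.92 = -1.992; ½·erfc(-1.992) = 0.9976.
C = 14.8 × 0.9976 = 14.8 mg/L.

14.8 mg/L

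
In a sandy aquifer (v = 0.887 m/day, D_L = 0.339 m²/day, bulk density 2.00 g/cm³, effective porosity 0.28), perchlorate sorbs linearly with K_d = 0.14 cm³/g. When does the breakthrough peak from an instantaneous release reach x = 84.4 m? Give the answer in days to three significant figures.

Retardation factor R = 1 + ρ_b·K_d/n = 1 + 2.00 × 0.14/0.28 = 2.000.
Sorption retards both mechanisms: v_R = v/R = 0.4435 m/day, D_R = D/R = 0.1695 m²/day.
Peak time from v_R²t² + 2D_R t − x² = 0: t = (√(D_R² + v_R²x²) − D_R)/v_R².
√(D_R² + v_R²x²) = √(0.1695² + 0.4435² × 84.4²) = 37.43; v_R² = 0.1967.
t = (37.43 − 0.1695)/0.1967 = 189 days.

189 days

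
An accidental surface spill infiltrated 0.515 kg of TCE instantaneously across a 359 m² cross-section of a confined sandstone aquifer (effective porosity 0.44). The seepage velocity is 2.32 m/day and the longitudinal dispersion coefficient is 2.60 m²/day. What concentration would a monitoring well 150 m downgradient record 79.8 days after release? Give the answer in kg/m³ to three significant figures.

1.44e-05 kg/m³

For an instantaneous plane source, C(x,t) = M/(n_e·A·√(4πDt)) · exp(−(x−vt)²/(4Dt)), with n_e·A the pore (flow) area.
Plume center vt = 2.32 × 79.8 = 185.136 m, so the well at 150 m is 35.136 m upgradient of the peak.
√(4πDt) = 51.06 m, giving peak height M/(n_e·A·√(4πDt)) = 0.515/(0.44 × 359 × 51.06) = 6.385e-05 kg/m³.
(x−vt)²/(4Dt) = (-35.136)²/(4 × 2.60 × 79.8) = 1.488; exp(−1.488) = 0.2258.
C = 6.385e-05 × 0.2258 = 1.44e-05 kg/m³.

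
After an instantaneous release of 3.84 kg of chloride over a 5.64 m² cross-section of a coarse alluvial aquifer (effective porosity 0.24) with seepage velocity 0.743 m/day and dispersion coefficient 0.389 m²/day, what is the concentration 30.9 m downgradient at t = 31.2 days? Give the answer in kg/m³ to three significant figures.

For an instantaneous plane source, C(x,t) = M/(n_e·A·√(4πDt)) · exp(−(x−vt)²/(4Dt)), with n_e·A the pore (flow) area.
Plume center vt = 0.743 × 31.2 = 23.1816 m, so the well at 30.9 m is 7.7184 m downgradient of the peak.
√(4πDt) = 12.35 m, giving peak height M/(n_e·A·√(4πDt)) = 3.84/(0.24 × 5.64 × 12.35) = 0.2297 kg/m³.
(x−vt)²/(4Dt) = (7.7184)²/(4 × 0.389 × 31.2) = 1.227; exp(−1.227) = 0.2932.
C = 0.2297 × 0.2932 = 0.0673 kg/m³.

0.0673 kg/m³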